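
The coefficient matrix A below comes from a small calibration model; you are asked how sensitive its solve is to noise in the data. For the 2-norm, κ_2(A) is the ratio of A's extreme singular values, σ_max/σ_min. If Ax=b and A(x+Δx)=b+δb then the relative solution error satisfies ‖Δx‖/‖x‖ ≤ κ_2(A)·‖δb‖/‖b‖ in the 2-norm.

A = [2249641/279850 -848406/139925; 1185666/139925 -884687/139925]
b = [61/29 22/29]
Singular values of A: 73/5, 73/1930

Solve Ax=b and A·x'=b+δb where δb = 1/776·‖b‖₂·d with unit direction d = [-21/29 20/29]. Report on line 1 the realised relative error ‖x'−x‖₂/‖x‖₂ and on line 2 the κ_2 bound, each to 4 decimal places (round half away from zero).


σ_max = 73/5, σ_min = 73/1930
condition number: (73/5) ÷ (73/1930) = 386.0000
bound on ‖Δx‖/‖x‖: κ·ε = 386.0000·1/776 = 0.4974
solve Ax = b  →  x = [-15.7534 -21.2329]
‖b‖ = 2.2361, ‖x‖ = 26.4387
re-solving with b+δb shifts x by Δx of norm 0.0762
realised ‖Δx‖/‖x‖ = 0.0029
realised/bound (from unrounded values) ≈ 0.0058

0.0029
0.4974


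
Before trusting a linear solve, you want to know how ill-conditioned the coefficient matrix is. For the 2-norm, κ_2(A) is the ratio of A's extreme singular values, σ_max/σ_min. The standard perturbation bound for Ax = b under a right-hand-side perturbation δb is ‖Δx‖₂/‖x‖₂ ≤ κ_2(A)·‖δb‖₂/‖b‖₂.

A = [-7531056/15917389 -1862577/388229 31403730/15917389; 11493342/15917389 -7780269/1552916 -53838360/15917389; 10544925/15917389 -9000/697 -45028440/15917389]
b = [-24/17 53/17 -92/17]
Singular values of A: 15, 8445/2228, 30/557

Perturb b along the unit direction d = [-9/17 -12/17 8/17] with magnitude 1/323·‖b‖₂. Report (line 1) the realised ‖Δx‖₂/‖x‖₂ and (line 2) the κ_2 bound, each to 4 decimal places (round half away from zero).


from the listed singular values, σ₁ = 15, σ_n = 30/557
κ_2(A) = 15 / (30/557) = 278.5000
bound on ‖Δx‖/‖x‖: κ·ε = 278.5000·1/323 = 0.8622
solve Ax = b  →  x = [-72.2986 0.4339 -16.9987]
‖b‖₂ = 6.4031 and ‖x‖₂ = 74.2714
Δx = A⁻¹·δb where δb = 1/323·6.4031·d; ‖Δx‖ = 0.3681
realised ‖Δx‖/‖x‖ = 0.0050
so the bound overstates the realised error by a factor of ≈ 173.9886 (computed from the unrounded values)

0.0050
0.8622


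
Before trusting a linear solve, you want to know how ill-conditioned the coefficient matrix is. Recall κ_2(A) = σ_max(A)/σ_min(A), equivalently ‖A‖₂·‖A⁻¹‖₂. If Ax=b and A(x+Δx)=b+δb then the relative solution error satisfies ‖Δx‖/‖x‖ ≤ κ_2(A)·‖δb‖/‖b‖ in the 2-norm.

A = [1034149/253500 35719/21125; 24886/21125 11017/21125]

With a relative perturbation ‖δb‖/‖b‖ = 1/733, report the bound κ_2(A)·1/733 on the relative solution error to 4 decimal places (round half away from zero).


0.2128

form AᵀA = [1853832361/102819600 2574643/342732; 2574643/342732 2235554/714025] with trace 12874273/608400 and determinant 279841/15210000
char-poly roots: 529/25 and 529/608400
so κ_2 = √((529/25) / (529/608400)) = 156.0000
bound on ‖Δx‖/‖x‖: κ·ε = 156.0000·1/733 = 0.2128


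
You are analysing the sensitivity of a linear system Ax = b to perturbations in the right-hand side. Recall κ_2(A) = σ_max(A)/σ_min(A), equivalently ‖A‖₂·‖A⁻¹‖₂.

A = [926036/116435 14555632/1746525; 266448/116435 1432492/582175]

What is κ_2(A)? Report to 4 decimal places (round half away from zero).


289.0800

M = AᵀA = [37141488400/542284369 116992744960/1626853107; 116992744960/1626853107 368535556624/4880559321]. tr(M)=835682464/5803281, det(M)=160000/644809
eigenvalues of AᵀA: λ = (tr ± √(tr²−4·det))/2 = 144, 10000/5803281
so κ_2 = √(144 / (10000/5803281)) = 289.0800


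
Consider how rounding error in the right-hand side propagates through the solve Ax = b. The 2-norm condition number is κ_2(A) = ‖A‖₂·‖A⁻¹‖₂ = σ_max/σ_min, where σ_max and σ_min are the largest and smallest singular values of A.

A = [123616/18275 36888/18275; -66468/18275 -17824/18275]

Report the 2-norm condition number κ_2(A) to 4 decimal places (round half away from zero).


86.0000

form AᵀA = [13632464/231125 3975552/231125; 3975552/231125 1161536/231125] with trace 118352/1849 and determinant 1024/1849
char-poly roots: 64 and 16/1849
σ_max=√64=8, σ_min=√(16/1849)=(4/43) → κ = 86.0000


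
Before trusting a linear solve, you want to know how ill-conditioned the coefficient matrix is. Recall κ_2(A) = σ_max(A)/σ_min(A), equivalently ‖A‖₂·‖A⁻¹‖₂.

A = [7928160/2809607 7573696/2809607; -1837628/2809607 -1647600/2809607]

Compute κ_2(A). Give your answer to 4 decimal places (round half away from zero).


AᵀA = [39400712464/4695949729 37521207360/4695949729; 37521207360/4695949729 35737927936/4695949729]; tr = 89344400/5583769, det = 65536/5583769
eigenvalues of AᵀA: λ = (tr ± √(tr²−4·det))/2 = 16, 4096/5583769
κ_2(A) = √(λ_max/λ_min) = √(16 / (4096/5583769)) = 147.6875

147.6875


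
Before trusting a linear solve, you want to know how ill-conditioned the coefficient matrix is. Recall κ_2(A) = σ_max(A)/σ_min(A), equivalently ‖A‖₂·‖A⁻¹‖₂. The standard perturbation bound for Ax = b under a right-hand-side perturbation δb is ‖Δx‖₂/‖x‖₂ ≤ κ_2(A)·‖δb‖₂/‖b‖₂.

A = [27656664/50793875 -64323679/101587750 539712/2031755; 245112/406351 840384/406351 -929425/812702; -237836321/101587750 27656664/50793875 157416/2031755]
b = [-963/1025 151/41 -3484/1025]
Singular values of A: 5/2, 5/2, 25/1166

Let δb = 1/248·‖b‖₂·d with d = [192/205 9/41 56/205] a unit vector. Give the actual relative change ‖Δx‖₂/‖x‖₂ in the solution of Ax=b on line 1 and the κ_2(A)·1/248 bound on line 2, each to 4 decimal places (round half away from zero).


largest singular value 5/2, smallest 25/1166
κ_2(A) = (5/2) / (25/1166) = 116.6000
perturbation bound = 116.6000·1/248 = 0.4702
solve Ax = b  →  x = [-4.5982 -20.0510 -41.9059]
‖b‖ = 5.0990, ‖x‖ = 46.6829
with δb = [0.0193 0.0045 0.0056], A·Δx = δb → ‖Δx‖ = 0.9589
dividing the unrounded norms, ‖Δx‖/‖x‖ = 0.0205
realised/bound (from unrounded values) ≈ 0.0437

0.0205
0.4702


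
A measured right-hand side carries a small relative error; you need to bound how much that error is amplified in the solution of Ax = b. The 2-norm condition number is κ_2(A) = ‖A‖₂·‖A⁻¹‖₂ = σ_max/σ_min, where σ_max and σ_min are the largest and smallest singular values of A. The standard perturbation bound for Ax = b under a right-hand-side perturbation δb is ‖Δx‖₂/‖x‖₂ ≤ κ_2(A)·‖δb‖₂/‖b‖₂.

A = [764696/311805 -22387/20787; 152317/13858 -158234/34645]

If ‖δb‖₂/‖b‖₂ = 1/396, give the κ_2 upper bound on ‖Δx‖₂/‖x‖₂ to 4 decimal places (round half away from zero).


0.5909

AᵀA = [29339671969/231344100 -40748671/771147; -40748671/771147 141505909/6426225]; tr = 203750797/1368900, det = 13845841/34222500
eigenvalues of AᵀA: λ = (tr ± √(tr²−4·det))/2 = 3721/25, 3721/1368900
σ_max=√(3721/25)=(61/5), σ_min=√(3721/1368900)=(61/1170) → κ = 234.0000
perturbation bound = 234.0000·1/396 = 0.5909


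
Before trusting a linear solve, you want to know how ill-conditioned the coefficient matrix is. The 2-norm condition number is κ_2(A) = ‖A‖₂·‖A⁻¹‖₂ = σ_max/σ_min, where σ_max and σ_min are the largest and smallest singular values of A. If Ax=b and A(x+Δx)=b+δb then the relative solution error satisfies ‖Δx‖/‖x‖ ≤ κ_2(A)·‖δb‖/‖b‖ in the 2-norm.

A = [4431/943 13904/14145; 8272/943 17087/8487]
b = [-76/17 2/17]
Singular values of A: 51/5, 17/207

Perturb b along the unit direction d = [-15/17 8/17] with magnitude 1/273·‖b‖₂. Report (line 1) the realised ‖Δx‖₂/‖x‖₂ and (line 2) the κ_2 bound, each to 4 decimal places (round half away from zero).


from the listed singular values, σ₁ = 51/5, σ_n = 17/207
κ_2(A) = (51/5) / (17/207) = 124.2000
κ_2(A)·‖δb‖/‖b‖ = 0.4549
solve Ax = b  →  x = [-10.8828 47.4749]
‖b‖₂ = 4.4721 and ‖x‖₂ = 48.7063
Δx = A⁻¹·δb where δb = 1/273·4.4721·d; ‖Δx‖ = 0.1995
relative error = 0.0041
tightness: 0.0041 against a bound of 0.4549 (unrounded ratio ≈ 0.0090)

0.0041
0.4549


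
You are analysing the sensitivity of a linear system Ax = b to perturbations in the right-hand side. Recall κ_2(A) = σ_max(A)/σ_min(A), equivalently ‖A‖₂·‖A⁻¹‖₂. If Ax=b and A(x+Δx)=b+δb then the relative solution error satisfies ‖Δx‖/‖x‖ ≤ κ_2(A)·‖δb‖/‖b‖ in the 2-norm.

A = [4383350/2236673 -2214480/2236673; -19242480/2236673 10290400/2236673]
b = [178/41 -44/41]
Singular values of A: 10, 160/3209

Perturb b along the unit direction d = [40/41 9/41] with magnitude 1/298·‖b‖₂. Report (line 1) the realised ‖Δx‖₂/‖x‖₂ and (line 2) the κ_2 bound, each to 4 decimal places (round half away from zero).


from the listed singular values, σ₁ = 10, σ_n = 160/3209
κ_2(A) = 10 / (160/3209) = 200.5625
worst-case relative error ≤ 200.5625 × 1/298 = 0.6730
solve Ax = b  →  x = [37.9294 70.6926]
‖b‖₂ = 4.4721 and ‖x‖₂ = 80.2252
δb = ε·‖b‖·d = [0.0146 0.0033]; solving A·Δx = δb gives ‖Δx‖ = 0.3010
relative error = 0.0038
so the bound overstates the realised error by a factor of ≈ 179.3891 (computed from the unrounded values)

0.0038
0.6730


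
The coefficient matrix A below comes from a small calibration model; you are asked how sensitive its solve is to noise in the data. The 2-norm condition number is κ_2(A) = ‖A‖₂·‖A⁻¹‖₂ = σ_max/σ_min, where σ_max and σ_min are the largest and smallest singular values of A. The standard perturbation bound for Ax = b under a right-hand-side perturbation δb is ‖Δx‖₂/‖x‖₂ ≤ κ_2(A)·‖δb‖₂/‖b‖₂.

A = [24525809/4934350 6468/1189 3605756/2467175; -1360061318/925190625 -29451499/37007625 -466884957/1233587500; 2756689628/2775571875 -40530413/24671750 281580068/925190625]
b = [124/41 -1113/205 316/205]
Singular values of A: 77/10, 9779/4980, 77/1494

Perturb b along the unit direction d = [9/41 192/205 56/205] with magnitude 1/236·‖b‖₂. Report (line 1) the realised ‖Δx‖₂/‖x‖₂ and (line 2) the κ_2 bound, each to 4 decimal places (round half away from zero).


from the listed singular values, σ₁ = 77/10, σ_n = 77/1494
condition number: (77/10) ÷ (77/1494) = 149.4000
perturbation bound = 149.4000·1/236 = 0.6331
solve Ax = b  →  x = [23.1369 -0.6775 -74.0959]
‖b‖ = 6.4031, ‖x‖ = 77.6272
re-solving with b+δb shifts x by Δx of norm 0.5264
dividing the unrounded norms, ‖Δx‖/‖x‖ = 0.0068
realised/bound (from unrounded values) ≈ 0.0107

0.0068
0.6331


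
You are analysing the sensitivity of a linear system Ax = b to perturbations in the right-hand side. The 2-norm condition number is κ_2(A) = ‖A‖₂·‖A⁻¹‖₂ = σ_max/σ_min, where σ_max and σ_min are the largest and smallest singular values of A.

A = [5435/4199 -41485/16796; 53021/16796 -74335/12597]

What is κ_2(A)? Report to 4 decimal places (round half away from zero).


330.6000

AᵀA = [19431089/1669264 -6830960/312987; -6830960/312987 614793625/15023376]; tr = 1366217/25992, det = 21025/831744
solving λ² − 1366217/25992·λ + 21025/831744 = 0 gives λ = 841/16, 25/51984
σ_max=√(841/16)=(29/4), σ_min=√(25/51984)=(5/228) → κ = 330.6000


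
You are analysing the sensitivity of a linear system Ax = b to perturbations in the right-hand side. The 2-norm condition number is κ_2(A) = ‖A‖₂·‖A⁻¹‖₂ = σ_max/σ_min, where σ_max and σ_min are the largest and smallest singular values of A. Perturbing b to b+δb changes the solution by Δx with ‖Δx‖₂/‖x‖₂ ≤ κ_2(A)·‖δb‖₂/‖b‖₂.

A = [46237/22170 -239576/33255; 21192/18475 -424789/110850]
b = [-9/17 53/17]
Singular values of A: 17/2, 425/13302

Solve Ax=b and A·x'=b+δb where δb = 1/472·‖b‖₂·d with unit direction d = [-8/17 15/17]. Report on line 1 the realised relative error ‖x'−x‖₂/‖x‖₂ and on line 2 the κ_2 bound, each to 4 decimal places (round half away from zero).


0.0022
0.5636

largest singular value 17/2, smallest 425/13302
condition number: (17/2) ÷ (425/13302) = 266.0400
κ_2(A)·‖δb‖/‖b‖ = 0.5636
solve Ax = b  →  x = [90.1736 26.1781]
‖b‖₂ = 3.1623 and ‖x‖₂ = 93.8965
δb = ε·‖b‖·d = [-0.0032 0.0059]; solving A·Δx = δb gives ‖Δx‖ = 0.2097
relative error = 0.0022
tightness: 0.0022 against a bound of 0.5636 (unrounded ratio ≈ 0.0040)


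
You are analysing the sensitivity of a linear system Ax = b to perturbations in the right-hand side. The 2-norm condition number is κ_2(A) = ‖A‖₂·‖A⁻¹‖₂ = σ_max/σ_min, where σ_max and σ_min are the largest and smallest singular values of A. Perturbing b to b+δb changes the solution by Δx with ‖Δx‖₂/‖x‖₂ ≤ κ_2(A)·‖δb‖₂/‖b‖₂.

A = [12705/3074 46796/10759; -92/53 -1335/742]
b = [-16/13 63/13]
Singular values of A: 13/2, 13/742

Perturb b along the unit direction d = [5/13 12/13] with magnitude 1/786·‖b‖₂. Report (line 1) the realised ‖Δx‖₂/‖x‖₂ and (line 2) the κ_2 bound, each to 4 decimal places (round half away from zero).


from the listed singular values, σ₁ = 13/2, σ_n = 13/742
condition number: (13/2) ÷ (13/742) = 371.0000
perturbation bound = 371.0000·1/786 = 0.4720
solve Ax = b  →  x = [-165.6446 157.1194]
‖b‖ = 5.0000, ‖x‖ = 228.3082
re-solving with b+δb shifts x by Δx of norm 0.3631
realised ‖Δx‖/‖x‖ = 0.0016
realised/bound (from unrounded values) ≈ 0.0034

0.0016
0.4720


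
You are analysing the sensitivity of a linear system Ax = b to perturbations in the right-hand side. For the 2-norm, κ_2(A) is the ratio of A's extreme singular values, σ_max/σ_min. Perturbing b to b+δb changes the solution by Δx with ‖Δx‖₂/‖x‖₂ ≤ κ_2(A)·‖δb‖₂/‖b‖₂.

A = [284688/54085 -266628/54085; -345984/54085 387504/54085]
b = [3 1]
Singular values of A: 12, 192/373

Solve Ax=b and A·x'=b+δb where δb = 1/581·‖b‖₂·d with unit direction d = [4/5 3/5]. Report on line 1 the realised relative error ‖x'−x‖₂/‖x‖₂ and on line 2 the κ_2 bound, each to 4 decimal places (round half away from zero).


0.0018
0.0401

largest singular value 12, smallest 192/373
κ_2(A) = 12 / (192/373) = 23.3125
κ_2(A)·‖δb‖/‖b‖ = 0.0401
solve Ax = b  →  x = [4.2778 3.9591]
‖b‖₂ = 3.1623 and ‖x‖₂ = 5.8287
δb = ε·‖b‖·d = [0.0044 0.0033]; solving A·Δx = δb gives ‖Δx‖ = 0.0106
realised ‖Δx‖/‖x‖ = 0.0018
tightness: 0.0018 against a bound of 0.0401 (unrounded ratio ≈ 0.0452)


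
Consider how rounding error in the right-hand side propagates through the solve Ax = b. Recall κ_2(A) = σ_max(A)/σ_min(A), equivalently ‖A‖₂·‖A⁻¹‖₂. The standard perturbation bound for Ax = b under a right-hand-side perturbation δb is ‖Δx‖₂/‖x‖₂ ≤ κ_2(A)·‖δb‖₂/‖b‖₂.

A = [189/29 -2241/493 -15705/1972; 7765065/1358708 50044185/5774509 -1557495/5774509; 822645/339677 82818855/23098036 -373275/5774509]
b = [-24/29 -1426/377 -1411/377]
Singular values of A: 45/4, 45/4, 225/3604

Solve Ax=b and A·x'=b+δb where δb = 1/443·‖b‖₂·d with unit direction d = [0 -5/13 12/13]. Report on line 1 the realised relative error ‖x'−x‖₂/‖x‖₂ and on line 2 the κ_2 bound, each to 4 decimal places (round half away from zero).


0.0061
0.4068

σ_max = 45/4, σ_min = 225/3604
condition number: (45/4) ÷ (225/3604) = 180.2000
bound on ‖Δx‖/‖x‖: κ·ε = 180.2000·1/443 = 0.4068
solve Ax = b  →  x = [-19.5058 11.7248 -22.5506]
2-norm of b is 5.3852; of x, 32.0386
with δb = [0.0000 -0.0047 0.0112], A·Δx = δb → ‖Δx‖ = 0.1947
dividing the unrounded norms, ‖Δx‖/‖x‖ = 0.0061
realised/bound (from unrounded values) ≈ 0.0149


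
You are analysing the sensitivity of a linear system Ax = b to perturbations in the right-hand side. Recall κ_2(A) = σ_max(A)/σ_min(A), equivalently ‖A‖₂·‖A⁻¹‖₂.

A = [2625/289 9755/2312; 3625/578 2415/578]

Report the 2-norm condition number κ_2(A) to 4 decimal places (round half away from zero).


13.6000

M = AᵀA = [40703125/334084 43115625/668168; 43115625/668168 188475625/5345344]. tr(M)=2905625/18496, det(M)=9765625/73984
λ_max, λ_min = (2905625/18496 ± √8262031640625/342102016)/2 = 625/4, 15625/18496
so κ_2 = √((625/4) / (15625/18496)) = 13.6000


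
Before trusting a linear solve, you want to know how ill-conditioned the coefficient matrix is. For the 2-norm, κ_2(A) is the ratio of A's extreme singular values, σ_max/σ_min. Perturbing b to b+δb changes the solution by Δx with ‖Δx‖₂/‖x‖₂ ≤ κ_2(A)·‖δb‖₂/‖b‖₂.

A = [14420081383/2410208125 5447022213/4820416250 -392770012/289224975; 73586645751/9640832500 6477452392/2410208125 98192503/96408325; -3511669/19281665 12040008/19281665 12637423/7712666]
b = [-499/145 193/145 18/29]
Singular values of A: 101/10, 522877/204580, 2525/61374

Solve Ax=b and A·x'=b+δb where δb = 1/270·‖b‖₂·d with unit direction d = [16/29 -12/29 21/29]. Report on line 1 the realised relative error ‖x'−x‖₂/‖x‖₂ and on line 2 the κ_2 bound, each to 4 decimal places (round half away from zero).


from the listed singular values, σ₁ = 101/10, σ_n = 2525/61374
condition number: (101/10) ÷ (2525/61374) = 245.4960
perturbation bound = 245.4960·1/270 = 0.9092
solve Ax = b  →  x = [-12.7861 43.4843 -17.6138]
‖b‖ = 3.7417, ‖x‖ = 48.6273
δb = ε·‖b‖·d = [0.0076 -0.0057 0.0100]; solving A·Δx = δb gives ‖Δx‖ = 0.3368
relative error = 0.0069
so the bound overstates the realised error by a factor of ≈ 131.2616 (computed from the unrounded values)

0.0069
0.9092


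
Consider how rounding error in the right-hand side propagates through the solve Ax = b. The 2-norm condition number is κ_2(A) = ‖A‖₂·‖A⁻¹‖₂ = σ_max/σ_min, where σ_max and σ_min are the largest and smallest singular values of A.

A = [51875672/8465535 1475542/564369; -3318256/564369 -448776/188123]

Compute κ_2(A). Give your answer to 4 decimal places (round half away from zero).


AᵀA = [6145684297024/85214367225 170697559184/5680957815; 170697559184/5680957815 4744141828/378730521]; tr = 42681160996/504227025, det = 286557184/504227025
char-poly roots: 2116/25 and 135424/20169081
so κ_2 = √((2116/25) / (135424/20169081)) = 112.2750

112.2750


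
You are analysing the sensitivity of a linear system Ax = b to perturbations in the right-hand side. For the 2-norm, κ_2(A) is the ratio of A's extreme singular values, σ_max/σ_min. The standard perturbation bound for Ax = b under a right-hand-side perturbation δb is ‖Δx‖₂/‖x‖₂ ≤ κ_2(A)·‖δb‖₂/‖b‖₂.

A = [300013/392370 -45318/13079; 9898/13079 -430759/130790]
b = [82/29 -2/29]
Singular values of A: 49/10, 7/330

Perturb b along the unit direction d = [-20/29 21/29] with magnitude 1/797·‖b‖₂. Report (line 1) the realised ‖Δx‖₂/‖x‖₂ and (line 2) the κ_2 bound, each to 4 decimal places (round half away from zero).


largest singular value 49/10, smallest 7/330
condition number: (49/10) ÷ (7/330) = 231.0000
bound on ‖Δx‖/‖x‖: κ·ε = 231.0000·1/797 = 0.2898
solve Ax = b  →  x = [-91.8965 -21.0951]
‖b‖ = 2.8284, ‖x‖ = 94.2866
δb = ε·‖b‖·d = [-0.0024 0.0026]; solving A·Δx = δb gives ‖Δx‖ = 0.1673
dividing the unrounded norms, ‖Δx‖/‖x‖ = 0.0018
tightness: 0.0018 against a bound of 0.2898 (unrounded ratio ≈ 0.0061)

0.0018
0.2898


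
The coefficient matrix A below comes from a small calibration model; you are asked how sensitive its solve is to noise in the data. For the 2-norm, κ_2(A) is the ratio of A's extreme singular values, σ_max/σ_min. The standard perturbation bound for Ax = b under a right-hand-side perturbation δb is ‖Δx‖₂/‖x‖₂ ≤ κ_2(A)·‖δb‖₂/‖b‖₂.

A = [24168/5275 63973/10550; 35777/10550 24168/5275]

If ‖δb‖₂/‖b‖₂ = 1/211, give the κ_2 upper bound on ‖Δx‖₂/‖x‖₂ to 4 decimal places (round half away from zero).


form AᵀA = [28930901/890420 9643032/222605; 9643032/222605 51431309/890420] with trace 8036221/89042 and determinant 130321/712336
eigenvalues of AᵀA: λ = (tr ± √(tr²−4·det))/2 = 361/4, 361/178084
σ_max=√(361/4)=(19/2), σ_min=√(361/178084)=(19/422) → κ = 211.0000
κ_2(A)·‖δb‖/‖b‖ = 1.0000

1.0000


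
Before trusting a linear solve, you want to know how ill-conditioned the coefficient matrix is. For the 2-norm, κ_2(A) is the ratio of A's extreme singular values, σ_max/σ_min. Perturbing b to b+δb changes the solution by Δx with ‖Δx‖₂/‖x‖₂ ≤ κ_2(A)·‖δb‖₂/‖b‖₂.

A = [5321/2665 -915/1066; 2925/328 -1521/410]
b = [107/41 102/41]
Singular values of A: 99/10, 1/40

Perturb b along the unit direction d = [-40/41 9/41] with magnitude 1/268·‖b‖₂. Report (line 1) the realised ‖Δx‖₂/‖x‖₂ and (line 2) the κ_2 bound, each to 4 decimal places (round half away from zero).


0.0067
1.4776

largest singular value 99/10, smallest 1/40
condition number: (99/10) ÷ (1/40) = 396.0000
bound on ‖Δx‖/‖x‖: κ·ε = 396.0000·1/268 = 1.4776
solve Ax = b  →  x = [-30.4895 -73.9627]
2-norm of b is 3.6056; of x, 80.0006
with δb = [-0.0131 0.0030], A·Δx = δb → ‖Δx‖ = 0.5381
relative error = 0.0067
tightness: 0.0067 against a bound of 1.4776 (unrounded ratio ≈ 0.0046)


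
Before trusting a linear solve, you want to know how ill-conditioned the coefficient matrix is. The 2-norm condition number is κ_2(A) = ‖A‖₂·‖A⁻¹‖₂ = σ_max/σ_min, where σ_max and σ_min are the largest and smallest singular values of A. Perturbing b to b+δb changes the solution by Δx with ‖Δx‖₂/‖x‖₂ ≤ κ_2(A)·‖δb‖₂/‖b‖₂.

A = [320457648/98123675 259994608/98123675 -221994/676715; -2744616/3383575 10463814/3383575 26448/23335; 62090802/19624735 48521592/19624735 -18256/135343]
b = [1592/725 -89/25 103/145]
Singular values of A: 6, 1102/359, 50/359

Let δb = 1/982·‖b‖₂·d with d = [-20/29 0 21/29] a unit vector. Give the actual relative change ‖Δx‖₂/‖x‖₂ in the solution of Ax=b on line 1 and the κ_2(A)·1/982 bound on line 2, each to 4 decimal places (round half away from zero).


σ_max = 6, σ_min = 50/359
κ_2(A) = 6 / (50/359) = 43.0800
κ_2(A)·‖δb‖/‖b‖ = 0.0439
solve Ax = b  →  x = [-1.0138 1.1956 -7.1289]
‖b‖₂ = 4.2426 and ‖x‖₂ = 7.2992
re-solving with b+δb shifts x by Δx of norm 0.0310
relative error = 0.0042
realised/bound (from unrounded values) ≈ 0.0969

0.0042
0.0439


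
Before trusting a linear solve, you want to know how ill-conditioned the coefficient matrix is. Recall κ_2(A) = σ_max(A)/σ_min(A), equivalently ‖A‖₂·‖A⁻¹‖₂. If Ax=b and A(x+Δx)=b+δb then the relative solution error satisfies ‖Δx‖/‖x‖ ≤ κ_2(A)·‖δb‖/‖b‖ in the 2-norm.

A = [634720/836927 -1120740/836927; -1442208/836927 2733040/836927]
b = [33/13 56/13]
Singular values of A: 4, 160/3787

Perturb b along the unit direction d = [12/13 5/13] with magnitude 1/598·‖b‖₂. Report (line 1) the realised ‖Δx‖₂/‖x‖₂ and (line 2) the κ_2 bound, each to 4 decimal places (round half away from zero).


σ_max = 4, σ_min = 160/3787
κ = σ_max/σ_min = 4/(160/3787) = 94.6750
κ_2(A)·‖δb‖/‖b‖ = 0.1583
solve Ax = b  →  x = [83.1838 45.2147]
‖b‖ = 5.0000, ‖x‖ = 94.6780
Δx = A⁻¹·δb where δb = 1/598·5.0000·d; ‖Δx‖ = 0.1979
realised ‖Δx‖/‖x‖ = 0.0021
tightness: 0.0021 against a bound of 0.1583 (unrounded ratio ≈ 0.0132)

0.0021
0.1583


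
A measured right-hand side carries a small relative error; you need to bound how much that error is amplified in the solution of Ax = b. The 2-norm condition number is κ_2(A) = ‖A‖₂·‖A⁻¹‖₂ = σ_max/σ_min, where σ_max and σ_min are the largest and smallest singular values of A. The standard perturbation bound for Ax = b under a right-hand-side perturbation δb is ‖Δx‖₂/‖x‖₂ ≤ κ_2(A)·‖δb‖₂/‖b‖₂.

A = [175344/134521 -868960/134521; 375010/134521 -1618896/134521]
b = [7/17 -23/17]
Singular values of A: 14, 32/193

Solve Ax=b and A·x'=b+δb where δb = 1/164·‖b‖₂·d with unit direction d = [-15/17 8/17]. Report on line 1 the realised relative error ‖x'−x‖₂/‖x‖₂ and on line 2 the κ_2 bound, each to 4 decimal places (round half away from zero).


0.0086
0.5149

largest singular value 14, smallest 32/193
κ_2(A) = 14 / (32/193) = 84.4375
worst-case relative error ≤ 84.4375 × 1/164 = 0.5149
solve Ax = b  →  x = [-5.8998 -1.2542]
‖b‖₂ = 1.4142 and ‖x‖₂ = 6.0317
with δb = [-0.0076 0.0041], A·Δx = δb → ‖Δx‖ = 0.0520
dividing the unrounded norms, ‖Δx‖/‖x‖ = 0.0086
realised/bound (from unrounded values) ≈ 0.0167


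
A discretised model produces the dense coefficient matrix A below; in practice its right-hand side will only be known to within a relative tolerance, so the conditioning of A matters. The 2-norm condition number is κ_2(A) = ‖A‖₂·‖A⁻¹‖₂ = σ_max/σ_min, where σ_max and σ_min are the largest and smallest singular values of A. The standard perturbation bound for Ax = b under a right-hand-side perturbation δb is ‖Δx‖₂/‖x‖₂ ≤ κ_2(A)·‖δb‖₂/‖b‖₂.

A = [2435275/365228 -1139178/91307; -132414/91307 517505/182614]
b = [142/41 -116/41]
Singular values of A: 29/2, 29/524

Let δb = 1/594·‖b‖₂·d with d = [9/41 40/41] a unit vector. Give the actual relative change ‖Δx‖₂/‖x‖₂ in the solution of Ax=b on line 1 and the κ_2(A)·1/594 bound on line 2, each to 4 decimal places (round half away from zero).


0.0038
0.4411

σ_max = 29/2, σ_min = 29/524
condition number: (29/2) ÷ (29/524) = 262.0000
κ_2(A)·‖δb‖/‖b‖ = 0.4411
solve Ax = b  →  x = [-31.7566 -17.2495]
‖b‖₂ = 4.4721 and ‖x‖₂ = 36.1390
δb = ε·‖b‖·d = [0.0017 0.0073]; solving A·Δx = δb gives ‖Δx‖ = 0.1360
dividing the unrounded norms, ‖Δx‖/‖x‖ = 0.0038
realised/bound (from unrounded values) ≈ 0.0085


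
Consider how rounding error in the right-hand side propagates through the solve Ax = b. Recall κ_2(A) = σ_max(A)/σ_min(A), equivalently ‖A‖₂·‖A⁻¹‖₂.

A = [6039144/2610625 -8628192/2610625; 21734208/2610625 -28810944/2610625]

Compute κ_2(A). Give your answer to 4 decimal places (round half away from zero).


M = AᵀA = [814155292224/10904580625 -1085263909632/10904580625; -1085263909632/10904580625 1447225906176/10904580625]. tr(M)=90455247936/436183225, det(M)=1719926784/436183225
solving λ² − 90455247936/436183225·λ + 1719926784/436183225 = 0 gives λ = 5184/25, 331776/17447329
so κ_2 = √((5184/25) / (331776/17447329)) = 104.4250

104.4250


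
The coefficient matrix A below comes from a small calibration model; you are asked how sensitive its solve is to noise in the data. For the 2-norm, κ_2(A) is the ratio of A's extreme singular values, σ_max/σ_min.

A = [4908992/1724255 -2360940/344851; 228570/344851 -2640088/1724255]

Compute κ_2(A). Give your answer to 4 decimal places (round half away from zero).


AᵀA = [15112616644/1768623025 -1450717488/70744921; -1450717488/70744921 87044025424/1768623025]; tr = 604477172/10465225, det = 8340544/261630625
λ_max, λ_min = (604477172/10465225 ± √14615147430479376/4380837372025)/2 = 1444/25, 5776/10465225
κ_2(A) = √(λ_max/λ_min) = √((1444/25) / (5776/10465225)) = 323.5000

323.5000


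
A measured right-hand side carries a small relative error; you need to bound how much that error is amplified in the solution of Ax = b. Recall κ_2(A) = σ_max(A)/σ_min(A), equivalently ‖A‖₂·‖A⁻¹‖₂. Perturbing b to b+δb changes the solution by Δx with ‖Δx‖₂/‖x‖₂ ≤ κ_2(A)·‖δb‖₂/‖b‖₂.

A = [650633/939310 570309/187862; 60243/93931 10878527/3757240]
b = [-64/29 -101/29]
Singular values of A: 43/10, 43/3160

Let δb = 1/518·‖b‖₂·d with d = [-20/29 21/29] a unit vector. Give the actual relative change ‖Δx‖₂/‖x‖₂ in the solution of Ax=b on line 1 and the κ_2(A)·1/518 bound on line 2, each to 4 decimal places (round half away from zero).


largest singular value 43/10, smallest 43/3160
condition number: (43/10) ÷ (43/3160) = 316.0000
worst-case relative error ≤ 316.0000 × 1/518 = 0.6100
solve Ax = b  →  x = [71.4918 -17.0391]
‖b‖₂ = 4.1231 and ‖x‖₂ = 73.4943
δb = ε·‖b‖·d = [-0.0055 0.0058]; solving A·Δx = δb gives ‖Δx‖ = 0.5849
dividing the unrounded norms, ‖Δx‖/‖x‖ = 0.0080
realised/bound (from unrounded values) ≈ 0.0130

0.0080
0.6100


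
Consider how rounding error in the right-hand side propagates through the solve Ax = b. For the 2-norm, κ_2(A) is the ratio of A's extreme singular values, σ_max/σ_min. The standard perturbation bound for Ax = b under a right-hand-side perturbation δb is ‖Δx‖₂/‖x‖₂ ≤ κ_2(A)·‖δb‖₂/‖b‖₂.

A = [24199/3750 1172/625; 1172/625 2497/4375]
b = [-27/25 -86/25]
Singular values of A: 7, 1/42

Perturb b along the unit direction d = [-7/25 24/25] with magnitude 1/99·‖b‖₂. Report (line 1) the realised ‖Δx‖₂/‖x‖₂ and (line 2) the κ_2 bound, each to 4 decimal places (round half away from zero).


0.0121
2.9697

σ_max = 7, σ_min = 1/42
condition number: 7 ÷ (1/42) = 294.0000
worst-case relative error ≤ 294.0000 × 1/99 = 2.9697
solve Ax = b  →  x = [35.0057 -121.0400]
‖b‖ = 3.6056, ‖x‖ = 126.0003
Δx = A⁻¹·δb where δb = 1/99·3.6056·d; ‖Δx‖ = 1.5296
relative error = 0.0121
realised/bound (from unrounded values) ≈ 0.0041


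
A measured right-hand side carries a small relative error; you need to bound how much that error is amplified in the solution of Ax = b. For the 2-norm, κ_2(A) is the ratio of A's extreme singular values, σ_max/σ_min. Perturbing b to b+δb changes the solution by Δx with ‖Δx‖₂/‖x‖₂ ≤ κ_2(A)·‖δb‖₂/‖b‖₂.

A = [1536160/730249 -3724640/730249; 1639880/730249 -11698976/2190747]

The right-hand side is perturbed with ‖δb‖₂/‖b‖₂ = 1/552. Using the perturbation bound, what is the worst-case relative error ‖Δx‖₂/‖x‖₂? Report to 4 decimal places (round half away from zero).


form AᵀA = [6003560000/634082761 -43222170880/1902248283; -43222170880/1902248283 311203956736/5706744849] with trace 2161159744/33767721 and determinant 1638400/33767721
eigenvalues of AᵀA: λ = (tr ± √(tr²−4·det))/2 = 64, 25600/33767721
so κ_2 = √(64 / (25600/33767721)) = 290.5500
κ_2(A)·‖δb‖/‖b‖ = 0.5264

0.5264


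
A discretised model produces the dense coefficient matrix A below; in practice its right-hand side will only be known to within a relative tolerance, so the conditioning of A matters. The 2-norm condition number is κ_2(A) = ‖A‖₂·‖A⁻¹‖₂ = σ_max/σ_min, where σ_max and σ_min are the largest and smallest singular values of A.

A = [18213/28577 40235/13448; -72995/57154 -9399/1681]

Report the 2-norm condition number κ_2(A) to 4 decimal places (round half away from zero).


form AᵀA = [23028109/11303044 204536475/22606088; 204536475/22606088 7272692089/180848704] with trace 4545593/107584 and determinant 28561/430336
solving λ² − 4545593/107584·λ + 28561/430336 = 0 gives λ = 169/4, 169/107584
κ_2(A) = √(λ_max/λ_min) = √((169/4) / (169/107584)) = 164.0000

164.0000


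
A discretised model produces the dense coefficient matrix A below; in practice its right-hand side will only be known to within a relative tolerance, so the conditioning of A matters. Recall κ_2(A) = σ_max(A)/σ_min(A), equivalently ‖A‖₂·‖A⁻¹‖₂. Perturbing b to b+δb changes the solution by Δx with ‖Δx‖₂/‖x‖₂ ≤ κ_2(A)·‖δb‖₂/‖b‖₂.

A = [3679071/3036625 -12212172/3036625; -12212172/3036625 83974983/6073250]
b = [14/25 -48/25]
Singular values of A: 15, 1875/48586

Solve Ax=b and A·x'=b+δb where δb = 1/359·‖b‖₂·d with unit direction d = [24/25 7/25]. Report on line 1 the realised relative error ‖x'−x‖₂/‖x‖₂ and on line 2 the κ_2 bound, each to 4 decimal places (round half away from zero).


from the listed singular values, σ₁ = 15, σ_n = 1875/48586
κ = σ_max/σ_min = 15/(1875/48586) = 388.6880
κ_2(A)·‖δb‖/‖b‖ = 1.0827
solve Ax = b  →  x = [0.0373 -0.1280]
‖b‖₂ = 2.0000 and ‖x‖₂ = 0.1333
re-solving with b+δb shifts x by Δx of norm 0.1444
realised ‖Δx‖/‖x‖ = 1.0827
realised/bound = 1 exactly: the bound is attained for this b and d

1.0827
1.0827


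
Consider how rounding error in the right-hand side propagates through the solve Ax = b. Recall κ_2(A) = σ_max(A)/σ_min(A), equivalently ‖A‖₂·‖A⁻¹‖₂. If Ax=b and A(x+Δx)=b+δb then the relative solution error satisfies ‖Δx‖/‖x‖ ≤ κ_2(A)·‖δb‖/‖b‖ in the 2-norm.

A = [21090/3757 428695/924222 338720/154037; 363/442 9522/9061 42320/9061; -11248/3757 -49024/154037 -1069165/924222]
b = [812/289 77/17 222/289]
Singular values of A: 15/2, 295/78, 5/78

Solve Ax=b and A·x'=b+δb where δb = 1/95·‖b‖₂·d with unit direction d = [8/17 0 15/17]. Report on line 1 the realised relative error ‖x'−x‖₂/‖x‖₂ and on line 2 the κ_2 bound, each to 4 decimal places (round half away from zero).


0.0283
1.2316

σ_max = 15/2, σ_min = 5/78
κ_2(A) = (15/2) / (5/78) = 117.0000
worst-case relative error ≤ 117.0000 × 1/95 = 1.2316
solve Ax = b  →  x = [-0.0493 -30.2295 7.7801]
‖b‖ = 5.3852, ‖x‖ = 31.2146
Δx = A⁻¹·δb where δb = 1/95·5.3852·d; ‖Δx‖ = 0.8843
relative error = 0.0283
tightness: 0.0283 against a bound of 1.2316 (unrounded ratio ≈ 0.0230)


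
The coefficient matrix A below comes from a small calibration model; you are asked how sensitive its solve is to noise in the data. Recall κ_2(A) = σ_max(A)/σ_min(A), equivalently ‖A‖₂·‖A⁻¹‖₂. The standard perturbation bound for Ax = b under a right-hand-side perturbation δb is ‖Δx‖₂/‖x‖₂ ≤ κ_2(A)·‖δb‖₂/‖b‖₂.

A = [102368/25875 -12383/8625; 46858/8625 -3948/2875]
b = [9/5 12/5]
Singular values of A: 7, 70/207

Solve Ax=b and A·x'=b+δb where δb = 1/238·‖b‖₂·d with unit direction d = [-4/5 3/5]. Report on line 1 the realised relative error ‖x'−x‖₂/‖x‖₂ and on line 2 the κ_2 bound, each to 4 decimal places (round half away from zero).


from the listed singular values, σ₁ = 7, σ_n = 70/207
κ_2(A) = 7 / (70/207) = 20.7000
κ_2(A)·‖δb‖/‖b‖ = 0.0870
solve Ax = b  →  x = [0.4114 -0.1200]
‖b‖ = 3.0000, ‖x‖ = 0.4286
re-solving with b+δb shifts x by Δx of norm 0.0373
realised ‖Δx‖/‖x‖ = 0.0870
realised/bound = 1 exactly: the bound is attained for this b and d

0.0870
0.0870


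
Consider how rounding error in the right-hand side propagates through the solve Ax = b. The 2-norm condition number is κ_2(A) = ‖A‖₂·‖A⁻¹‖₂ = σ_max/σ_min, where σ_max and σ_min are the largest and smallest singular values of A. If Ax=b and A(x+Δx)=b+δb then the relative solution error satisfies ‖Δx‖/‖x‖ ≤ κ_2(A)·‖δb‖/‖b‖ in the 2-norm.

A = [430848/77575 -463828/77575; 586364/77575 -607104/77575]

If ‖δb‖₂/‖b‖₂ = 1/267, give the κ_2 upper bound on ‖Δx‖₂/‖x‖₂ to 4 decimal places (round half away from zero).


0.4007

AᵀA = [21178109584/240715225 -4446586368/48143045; -4446586368/48143045 23348467216/240715225]; tr = 2117792/11449, det = 21381376/7155625
eigenvalues of AᵀA: λ = (tr ± √(tr²−4·det))/2 = 4624/25, 4624/286225
κ = σ_max/σ_min = (68/5)/(68/535) = 107.0000
perturbation bound = 107.0000·1/267 = 0.4007


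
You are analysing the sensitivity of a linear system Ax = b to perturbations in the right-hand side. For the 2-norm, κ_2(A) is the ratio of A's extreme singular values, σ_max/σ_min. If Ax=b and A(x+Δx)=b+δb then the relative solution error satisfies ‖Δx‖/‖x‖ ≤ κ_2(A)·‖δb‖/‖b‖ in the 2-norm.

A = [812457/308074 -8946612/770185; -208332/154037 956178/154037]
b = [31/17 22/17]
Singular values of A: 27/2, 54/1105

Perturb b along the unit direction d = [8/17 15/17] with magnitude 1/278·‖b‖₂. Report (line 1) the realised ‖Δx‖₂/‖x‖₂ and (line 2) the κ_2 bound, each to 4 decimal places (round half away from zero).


largest singular value 27/2, smallest 54/1105
κ = σ_max/σ_min = (27/2)/(54/1105) = 276.2500
κ_2(A)·‖δb‖/‖b‖ = 0.9937
solve Ax = b  →  x = [39.9440 8.9115]
‖b‖ = 2.2361, ‖x‖ = 40.9260
δb = ε·‖b‖·d = [0.0038 0.0071]; solving A·Δx = δb gives ‖Δx‖ = 0.1646
relative error = 0.0040
so the bound overstates the realised error by a factor of ≈ 247.0859 (computed from the unrounded values)

0.0040
0.9937


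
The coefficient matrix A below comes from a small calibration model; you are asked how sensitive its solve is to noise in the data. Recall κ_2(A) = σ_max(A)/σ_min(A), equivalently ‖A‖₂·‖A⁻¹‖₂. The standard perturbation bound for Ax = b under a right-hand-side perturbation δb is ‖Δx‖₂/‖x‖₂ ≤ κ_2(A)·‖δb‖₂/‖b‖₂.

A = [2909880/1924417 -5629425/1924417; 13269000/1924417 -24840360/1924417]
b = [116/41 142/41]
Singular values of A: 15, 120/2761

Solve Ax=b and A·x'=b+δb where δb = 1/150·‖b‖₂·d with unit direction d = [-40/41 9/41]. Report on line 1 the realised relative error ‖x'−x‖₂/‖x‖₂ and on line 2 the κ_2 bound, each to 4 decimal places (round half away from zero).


σ_max = 15, σ_min = 120/2761
condition number: 15 ÷ (120/2761) = 345.1250
bound on ‖Δx‖/‖x‖: κ·ε = 345.1250·1/150 = 2.3008
solve Ax = b  →  x = [-40.4775 -21.8902]
2-norm of b is 4.4721; of x, 46.0174
Δx = A⁻¹·δb where δb = 1/150·4.4721·d; ‖Δx‖ = 0.6860
realised ‖Δx‖/‖x‖ = 0.0149
realised/bound (from unrounded values) ≈ 0.0065

0.0149
2.3008


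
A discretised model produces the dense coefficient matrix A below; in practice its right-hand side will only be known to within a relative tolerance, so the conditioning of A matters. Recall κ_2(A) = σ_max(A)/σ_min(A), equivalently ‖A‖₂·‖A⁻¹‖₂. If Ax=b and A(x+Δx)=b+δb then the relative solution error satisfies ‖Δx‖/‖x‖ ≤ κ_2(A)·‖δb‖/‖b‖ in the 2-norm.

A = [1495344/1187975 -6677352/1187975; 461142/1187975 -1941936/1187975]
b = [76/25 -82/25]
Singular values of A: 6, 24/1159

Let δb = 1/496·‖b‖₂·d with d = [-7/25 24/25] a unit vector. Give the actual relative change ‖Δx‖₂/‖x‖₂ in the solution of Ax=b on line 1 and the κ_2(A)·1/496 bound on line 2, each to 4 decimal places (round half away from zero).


0.0023
0.5842

largest singular value 6, smallest 24/1159
κ_2(A) = 6 / (24/1159) = 289.7500
perturbation bound = 289.7500·1/496 = 0.5842
solve Ax = b  →  x = [-188.3821 -42.7276]
2-norm of b is 4.4721; of x, 193.1670
with δb = [-0.0025 0.0087], A·Δx = δb → ‖Δx‖ = 0.4354
dividing the unrounded norms, ‖Δx‖/‖x‖ = 0.0023
so the bound overstates the realised error by a factor of ≈ 259.1607 (computed from the unrounded values)


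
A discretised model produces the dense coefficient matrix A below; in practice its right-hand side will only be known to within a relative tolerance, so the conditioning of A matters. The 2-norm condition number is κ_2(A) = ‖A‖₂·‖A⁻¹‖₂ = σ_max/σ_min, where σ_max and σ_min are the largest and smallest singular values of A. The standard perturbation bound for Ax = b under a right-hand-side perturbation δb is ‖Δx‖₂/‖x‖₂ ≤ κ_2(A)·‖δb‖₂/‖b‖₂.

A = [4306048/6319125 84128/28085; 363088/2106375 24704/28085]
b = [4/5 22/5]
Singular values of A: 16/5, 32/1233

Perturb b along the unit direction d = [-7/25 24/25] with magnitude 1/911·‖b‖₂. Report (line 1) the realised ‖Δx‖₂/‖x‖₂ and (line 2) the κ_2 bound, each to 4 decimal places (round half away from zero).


0.0012
0.1353

largest singular value 16/5, smallest 32/1233
condition number: (16/5) ÷ (32/1233) = 123.3000
κ_2(A)·‖δb‖/‖b‖ = 0.1353
solve Ax = b  →  x = [-150.2287 34.4421]
‖b‖₂ = 4.4721 and ‖x‖₂ = 154.1263
Δx = A⁻¹·δb where δb = 1/911·4.4721·d; ‖Δx‖ = 0.1892
realised ‖Δx‖/‖x‖ = 0.0012
so the bound overstates the realised error by a factor of ≈ 110.2838 (computed from the unrounded values)
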